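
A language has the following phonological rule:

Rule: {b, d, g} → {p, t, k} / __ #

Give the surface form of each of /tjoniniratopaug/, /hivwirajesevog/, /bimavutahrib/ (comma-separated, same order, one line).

/tjoniniratopaug/: /g/ is a voiced stop in word-final position, so it devoices to [k]. → [tjoniniratopauk].
/hivwirajesevog/: /g/ is a voiced stop in word-final position, so it devoices to [k]. → [hivwirajesevok].
/bimavutahrib/: /b/ is a voiced stop in word-final position, so it devoices to [p]. → [bimavutahrip].

tjoniniratopauk, hivwirajesevok, bimavutahrip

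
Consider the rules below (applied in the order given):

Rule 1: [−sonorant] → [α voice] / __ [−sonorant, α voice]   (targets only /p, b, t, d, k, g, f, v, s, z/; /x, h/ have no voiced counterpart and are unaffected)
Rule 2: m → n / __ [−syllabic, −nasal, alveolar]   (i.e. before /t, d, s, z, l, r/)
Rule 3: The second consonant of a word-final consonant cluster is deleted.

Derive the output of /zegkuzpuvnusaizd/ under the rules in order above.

zekkuspuvnusaiz

Rule 1 (regressive voicing assimilation): /g/ precedes the voiceless obstruent /k/, so it devoices to [k] by assimilation. /z/ precedes the voiceless obstruent /p/, so it devoices to [s] by assimilation. /zegkuzpuvnusaizd/ → zekkuspuvnusaizd.
Rule 2 (nasal place assimilation): no segment meets the environment; /zekkuspuvnusaizd/ is unchanged.
Rule 3 (final cluster simplification): /d/ is the second consonant of a word-final cluster /zd/, so it deletes. /zekkuspuvnusaizd/ → zekkuspuvnusaiz.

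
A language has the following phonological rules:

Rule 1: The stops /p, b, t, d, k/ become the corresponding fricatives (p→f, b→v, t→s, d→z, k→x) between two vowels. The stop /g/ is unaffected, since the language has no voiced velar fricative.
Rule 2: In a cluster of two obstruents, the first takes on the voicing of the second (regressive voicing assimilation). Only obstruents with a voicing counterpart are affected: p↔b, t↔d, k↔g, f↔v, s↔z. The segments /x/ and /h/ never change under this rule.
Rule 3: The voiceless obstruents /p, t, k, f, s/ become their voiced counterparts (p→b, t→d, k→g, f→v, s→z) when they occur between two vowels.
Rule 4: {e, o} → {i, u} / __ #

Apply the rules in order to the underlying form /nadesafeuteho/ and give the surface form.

Rule 1 (intervocalic spirantization): /d/ is a stop between vowels /a/ and /e/, so it spirantizes to the fricative [z]. /t/ is a stop between vowels /u/ and /e/, so it spirantizes to the fricative [s]. /nadesafeuteho/ → nazesafeuseho.
Rule 2 (regressive voicing assimilation): no segment meets the environment; /nazesafeuseho/ is unchanged.
Rule 3 (intervocalic voicing): /s/ is a voiceless obstruent between vowels /e/ and /a/, so it voices to [z]. /f/ is a voiceless obstruent between vowels /a/ and /e/, so it voices to [v]. /s/ is a voiceless obstruent between vowels /u/ and /e/, so it voices to [z]. /nazesafeuseho/ → nazezaveuzeho.
Rule 4 (final vowel raising): /o/ is a mid vowel in word-final position, so it raises to [u]. /nazezaveuzeho/ → nazezaveuzehu.

nazezaveuzehu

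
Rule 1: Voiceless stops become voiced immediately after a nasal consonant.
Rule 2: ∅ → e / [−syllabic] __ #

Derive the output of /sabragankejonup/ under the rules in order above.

sabragangejonupe

Rule 1 (post-nasal voicing): /k/ is a voiceless stop immediately after the nasal /n/, so it voices to [g]. /sabragankejonup/ → sabragangejonup.
Rule 2 (final e-epenthesis): the form ends in the consonant /p/, so [e] is inserted word-finally. /sabragangejonup/ → sabragangejonupe.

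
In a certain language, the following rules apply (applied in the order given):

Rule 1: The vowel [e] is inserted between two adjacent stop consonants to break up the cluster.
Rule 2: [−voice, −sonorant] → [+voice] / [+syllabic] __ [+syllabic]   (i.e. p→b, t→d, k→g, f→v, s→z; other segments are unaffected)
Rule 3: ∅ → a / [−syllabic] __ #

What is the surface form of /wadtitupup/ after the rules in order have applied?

Rule 1 (stop-cluster e-epenthesis): /d/ and /t/ form a stop–stop cluster, so [e] is inserted between them. /wadtitupup/ → wadetitupup.
Rule 2 (intervocalic voicing): /t/ is a voiceless obstruent between vowels /e/ and /i/, so it voices to [d]. /t/ is a voiceless obstruent between vowels /i/ and /u/, so it voices to [d]. /p/ is a voiceless obstruent between vowels /u/ and /u/, so it voices to [b]. /wadetitupup/ → wadedidubup.
Rule 3 (final a-epenthesis): the form ends in the consonant /p/, so [a] is inserted word-finally. /wadedidubup/ → wadedidubupa.

wadedidubupa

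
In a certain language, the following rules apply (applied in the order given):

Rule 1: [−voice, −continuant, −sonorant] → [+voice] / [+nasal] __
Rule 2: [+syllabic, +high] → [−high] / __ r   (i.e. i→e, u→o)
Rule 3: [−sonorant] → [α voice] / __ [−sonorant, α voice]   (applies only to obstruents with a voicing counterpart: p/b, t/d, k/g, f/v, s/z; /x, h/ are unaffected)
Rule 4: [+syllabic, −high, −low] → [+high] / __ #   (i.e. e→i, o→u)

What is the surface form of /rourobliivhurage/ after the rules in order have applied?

roorobliifhoragi

Rule 1 (post-nasal voicing): no segment meets the environment; /rourobliivhurage/ is unchanged.
Rule 2 (pre-rhotic lowering): /u/ is a high vowel immediately before /r/, so it lowers to [o]. /u/ is a high vowel immediately before /r/, so it lowers to [o]. /rourobliivhurage/ → roorobliivhorage.
Rule 3 (regressive voicing assimilation): /v/ precedes the voiceless obstruent /h/, so it devoices to [f] by assimilation. /roorobliivhorage/ → roorobliifhorage.
Rule 4 (final vowel raising): /e/ is a mid vowel in word-final position, so it raises to [i]. /roorobliifhorage/ → roorobliifhoragi.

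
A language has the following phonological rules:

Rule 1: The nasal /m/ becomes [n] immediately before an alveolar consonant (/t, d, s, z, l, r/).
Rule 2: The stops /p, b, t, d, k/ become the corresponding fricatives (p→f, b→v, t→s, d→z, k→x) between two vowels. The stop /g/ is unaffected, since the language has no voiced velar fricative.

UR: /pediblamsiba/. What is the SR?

Rule 1 (nasal place assimilation): /m/ precedes the alveolar consonant /s/, so it assimilates in place to [n]. /pediblamsiba/ → pediblansiba.
Rule 2 (intervocalic spirantization): /d/ is a stop between vowels /e/ and /i/, so it spirantizes to the fricative [z]. /b/ is a stop between vowels /i/ and /a/, so it spirantizes to the fricative [v]. /pediblansiba/ → peziblansiva.

peziblansiva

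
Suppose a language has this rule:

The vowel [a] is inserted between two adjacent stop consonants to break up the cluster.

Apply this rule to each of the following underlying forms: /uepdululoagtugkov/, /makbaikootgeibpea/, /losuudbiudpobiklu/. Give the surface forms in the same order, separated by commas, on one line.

/uepdululoagtugkov/: /p/ and /d/ form a stop–stop cluster, so [a] is inserted between them. /g/ and /t/ form a stop–stop cluster, so [a] is inserted between them. /g/ and /k/ form a stop–stop cluster, so [a] is inserted between them. → [uepadululoagatugakov].
/makbaikootgeibpea/: /k/ and /b/ form a stop–stop cluster, so [a] is inserted between them. /t/ and /g/ form a stop–stop cluster, so [a] is inserted between them. /b/ and /p/ form a stop–stop cluster, so [a] is inserted between them. → [makabaikootageibapea].
/losuudbiudpobiklu/: /d/ and /b/ form a stop–stop cluster, so [a] is inserted between them. /d/ and /p/ form a stop–stop cluster, so [a] is inserted between them. → [losuudabiudapobiklu].

uepadululoagatugakov, makabaikootageibapea, losuudabiudapobiklu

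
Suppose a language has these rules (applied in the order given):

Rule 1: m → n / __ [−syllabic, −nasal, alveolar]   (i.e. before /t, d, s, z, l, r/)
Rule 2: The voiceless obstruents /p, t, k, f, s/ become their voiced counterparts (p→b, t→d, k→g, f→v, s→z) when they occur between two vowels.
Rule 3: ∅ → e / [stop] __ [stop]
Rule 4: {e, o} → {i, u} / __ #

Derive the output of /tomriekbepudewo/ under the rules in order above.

tonriekebebudewu

Rule 1 (nasal place assimilation): /m/ precedes the alveolar consonant /r/, so it assimilates in place to [n]. /tomriekbepudewo/ → tonriekbepudewo.
Rule 2 (intervocalic voicing): /p/ is a voiceless obstruent between vowels /e/ and /u/, so it voices to [b]. /tonriekbepudewo/ → tonriekbebudewo.
Rule 3 (stop-cluster e-epenthesis): /k/ and /b/ form a stop–stop cluster, so [e] is inserted between them. /tonriekbebudewo/ → tonriekebebudewo.
Rule 4 (final vowel raising): /o/ is a mid vowel in word-final position, so it raises to [u]. /tonriekebebudewo/ → tonriekebebudewu.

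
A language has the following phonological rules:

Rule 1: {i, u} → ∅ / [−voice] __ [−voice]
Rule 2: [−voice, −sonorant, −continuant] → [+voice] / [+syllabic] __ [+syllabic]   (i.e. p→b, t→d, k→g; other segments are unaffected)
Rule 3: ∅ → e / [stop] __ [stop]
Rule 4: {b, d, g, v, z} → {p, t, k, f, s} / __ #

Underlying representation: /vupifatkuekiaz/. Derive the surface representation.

Rule 1 (high vowel syncope): /i/ is a high vowel flanked by voiceless consonants /p/ and /f/, so it deletes. /vupifatkuekiaz/ → vupfatkuekiaz.
Rule 2 (intervocalic voicing): /k/ is a voiceless stop between vowels /e/ and /i/, so it voices to [g]. /vupfatkuekiaz/ → vupfatkuegiaz.
Rule 3 (stop-cluster e-epenthesis): /t/ and /k/ form a stop–stop cluster, so [e] is inserted between them. /vupfatkuegiaz/ → vupfatekuegiaz.
Rule 4 (final devoicing): /z/ is a voiced obstruent in word-final position, so it devoices to [s]. /vupfatekuegiaz/ → vupfatekuegias.

vupfatekuegias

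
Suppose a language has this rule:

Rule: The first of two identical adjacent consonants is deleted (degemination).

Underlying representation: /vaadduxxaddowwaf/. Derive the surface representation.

vaaduxadowaf

/dd/ is a geminate; the first /d/ deletes.
/xx/ is a geminate; the first /x/ deletes.
/dd/ is a geminate; the first /d/ deletes.
/ww/ is a geminate; the first /w/ deletes.
The other instances of /v/, /d/, /x/, /w/, /f/ do not occur in the required environment and remain unchanged.
Surface form: [vaaduxadowaf].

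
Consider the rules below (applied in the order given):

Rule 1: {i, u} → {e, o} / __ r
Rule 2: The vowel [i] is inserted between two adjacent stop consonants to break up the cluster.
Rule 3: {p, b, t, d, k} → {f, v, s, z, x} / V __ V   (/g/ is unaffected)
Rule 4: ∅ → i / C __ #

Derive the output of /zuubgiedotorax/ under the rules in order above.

zuuvigiezosoraxi

Rule 1 (pre-rhotic lowering): no segment meets the environment; /zuubgiedotorax/ is unchanged.
Rule 2 (stop-cluster i-epenthesis): /b/ and /g/ form a stop–stop cluster, so [i] is inserted between them. /zuubgiedotorax/ → zuubigiedotorax.
Rule 3 (intervocalic spirantization): /b/ is a stop between vowels /u/ and /i/, so it spirantizes to the fricative [v]. /d/ is a stop between vowels /e/ and /o/, so it spirantizes to the fricative [z]. /t/ is a stop between vowels /o/ and /o/, so it spirantizes to the fricative [s]. /zuubigiedotorax/ → zuuvigiezosorax.
Rule 4 (final i-epenthesis): the form ends in the consonant /x/, so [i] is inserted word-finally. /zuuvigiezosorax/ → zuuvigiezosoraxi.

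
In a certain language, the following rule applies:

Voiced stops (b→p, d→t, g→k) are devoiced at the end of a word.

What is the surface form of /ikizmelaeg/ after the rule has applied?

/g/ is a voiced stop in word-final position, so it devoices to [k].
Surface form: [ikizmelaek].

ikizmelaek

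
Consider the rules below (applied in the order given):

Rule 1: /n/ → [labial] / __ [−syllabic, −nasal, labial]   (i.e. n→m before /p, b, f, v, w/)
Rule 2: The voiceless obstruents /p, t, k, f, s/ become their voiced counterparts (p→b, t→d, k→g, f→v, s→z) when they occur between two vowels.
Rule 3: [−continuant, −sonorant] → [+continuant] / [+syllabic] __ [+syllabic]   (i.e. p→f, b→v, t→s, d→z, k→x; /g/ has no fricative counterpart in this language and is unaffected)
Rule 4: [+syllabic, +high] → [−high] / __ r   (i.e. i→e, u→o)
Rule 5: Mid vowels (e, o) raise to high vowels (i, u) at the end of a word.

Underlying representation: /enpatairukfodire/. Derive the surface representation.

empazaerukfozeri

Rule 1 (nasal place assimilation): /n/ precedes the labial consonant /p/, so it assimilates in place to [m]. /enpatairukfodire/ → empatairukfodire.
Rule 2 (intervocalic voicing): /t/ is a voiceless obstruent between vowels /a/ and /a/, so it voices to [d]. /empatairukfodire/ → empadairukfodire.
Rule 3 (intervocalic spirantization): /d/ is a stop between vowels /a/ and /a/, so it spirantizes to the fricative [z]. /d/ is a stop between vowels /o/ and /i/, so it spirantizes to the fricative [z]. /empadairukfodire/ → empazairukfozire.
Rule 4 (pre-rhotic lowering): /i/ is a high vowel immediately before /r/, so it lowers to [e]. /i/ is a high vowel immediately before /r/, so it lowers to [e]. /empazairukfozire/ → empazaerukfozere.
Rule 5 (final vowel raising): /e/ is a mid vowel in word-final position, so it raises to [i]. /empazaerukfozere/ → empazaerukfozeri.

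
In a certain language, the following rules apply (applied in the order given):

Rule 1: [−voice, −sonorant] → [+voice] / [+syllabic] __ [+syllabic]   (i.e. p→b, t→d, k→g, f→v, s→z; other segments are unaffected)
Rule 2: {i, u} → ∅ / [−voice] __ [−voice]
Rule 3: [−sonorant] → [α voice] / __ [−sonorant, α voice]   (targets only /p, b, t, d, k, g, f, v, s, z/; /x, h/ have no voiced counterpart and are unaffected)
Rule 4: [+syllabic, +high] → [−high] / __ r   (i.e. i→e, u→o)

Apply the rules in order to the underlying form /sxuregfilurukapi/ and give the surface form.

Rule 1 (intervocalic voicing): /k/ is a voiceless obstruent between vowels /u/ and /a/, so it voices to [g]. /p/ is a voiceless obstruent between vowels /a/ and /i/, so it voices to [b]. /sxuregfilurukapi/ → sxuregfilurugabi.
Rule 2 (high vowel syncope): no segment meets the environment; /sxuregfilurugabi/ is unchanged.
Rule 3 (regressive voicing assimilation): /g/ precedes the voiceless obstruent /f/, so it devoices to [k] by assimilation. /sxuregfilurugabi/ → sxurekfilurugabi.
Rule 4 (pre-rhotic lowering): /u/ is a high vowel immediately before /r/, so it lowers to [o]. /u/ is a high vowel immediately before /r/, so it lowers to [o]. /sxurekfilurugabi/ → sxorekfilorugabi.

sxorekfilorugabi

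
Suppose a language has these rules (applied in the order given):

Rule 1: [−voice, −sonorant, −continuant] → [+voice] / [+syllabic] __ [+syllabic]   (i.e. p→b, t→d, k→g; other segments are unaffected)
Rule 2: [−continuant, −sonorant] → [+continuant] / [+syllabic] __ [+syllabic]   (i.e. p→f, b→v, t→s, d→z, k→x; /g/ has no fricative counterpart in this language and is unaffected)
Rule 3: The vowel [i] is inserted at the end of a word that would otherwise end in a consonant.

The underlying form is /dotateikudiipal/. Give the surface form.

dozazeiguziivali

Rule 1 (intervocalic voicing): /t/ is a voiceless stop between vowels /o/ and /a/, so it voices to [d]. /t/ is a voiceless stop between vowels /a/ and /e/, so it voices to [d]. /k/ is a voiceless stop between vowels /i/ and /u/, so it voices to [g]. /p/ is a voiceless stop between vowels /i/ and /a/, so it voices to [b]. /dotateikudiipal/ → dodadeigudiibal.
Rule 2 (intervocalic spirantization): /d/ is a stop between vowels /o/ and /a/, so it spirantizes to the fricative [z]. /d/ is a stop between vowels /a/ and /e/, so it spirantizes to the fricative [z]. /d/ is a stop between vowels /u/ and /i/, so it spirantizes to the fricative [z]. /b/ is a stop between vowels /i/ and /a/, so it spirantizes to the fricative [v]. /dodadeigudiibal/ → dozazeiguziival.
Rule 3 (final i-epenthesis): the form ends in the consonant /l/, so [i] is inserted word-finally. /dozazeiguziival/ → dozazeiguziivali.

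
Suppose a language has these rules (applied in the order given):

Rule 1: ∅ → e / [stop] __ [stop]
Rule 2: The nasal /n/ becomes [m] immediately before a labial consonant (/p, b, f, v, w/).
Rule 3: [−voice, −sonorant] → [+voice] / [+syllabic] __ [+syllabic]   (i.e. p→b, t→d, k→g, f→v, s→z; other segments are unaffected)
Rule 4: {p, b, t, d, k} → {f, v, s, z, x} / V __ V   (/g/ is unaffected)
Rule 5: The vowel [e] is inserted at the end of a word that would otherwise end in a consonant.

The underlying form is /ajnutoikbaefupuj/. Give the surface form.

ajnuzoigevaevuvuje

Rule 1 (stop-cluster e-epenthesis): /k/ and /b/ form a stop–stop cluster, so [e] is inserted between them. /ajnutoikbaefupuj/ → ajnutoikebaefupuj.
Rule 2 (nasal place assimilation): no segment meets the environment; /ajnutoikebaefupuj/ is unchanged.
Rule 3 (intervocalic voicing): /t/ is a voiceless obstruent between vowels /u/ and /o/, so it voices to [d]. /k/ is a voiceless obstruent between vowels /i/ and /e/, so it voices to [g]. /f/ is a voiceless obstruent between vowels /e/ and /u/, so it voices to [v]. /p/ is a voiceless obstruent between vowels /u/ and /u/, so it voices to [b]. /ajnutoikebaefupuj/ → ajnudoigebaevubuj.
Rule 4 (intervocalic spirantization): /d/ is a stop between vowels /u/ and /o/, so it spirantizes to the fricative [z]. /b/ is a stop between vowels /e/ and /a/, so it spirantizes to the fricative [v]. /b/ is a stop between vowels /u/ and /u/, so it spirantizes to the fricative [v]. /ajnudoigebaevubuj/ → ajnuzoigevaevuvuj.
Rule 5 (final e-epenthesis): the form ends in the consonant /j/, so [e] is inserted word-finally. /ajnuzoigevaevuvuj/ → ajnuzoigevaevuvuje.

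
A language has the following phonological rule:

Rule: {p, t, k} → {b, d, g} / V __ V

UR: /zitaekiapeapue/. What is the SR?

zidaegiabeabue

/t/ is a voiceless stop between vowels /i/ and /a/, so it voices to [d].
/k/ is a voiceless stop between vowels /e/ and /i/, so it voices to [g].
/p/ is a voiceless stop between vowels /a/ and /e/, so it voices to [b].
/p/ is a voiceless stop between vowels /a/ and /u/, so it voices to [b].
Surface form: [zidaegiabeabue].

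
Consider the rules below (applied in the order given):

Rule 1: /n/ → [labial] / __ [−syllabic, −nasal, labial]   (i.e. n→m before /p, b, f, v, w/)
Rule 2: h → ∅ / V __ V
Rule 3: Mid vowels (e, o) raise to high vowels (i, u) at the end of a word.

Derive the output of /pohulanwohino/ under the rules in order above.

Rule 1 (nasal place assimilation): /n/ precedes the labial consonant /w/, so it assimilates in place to [m]. /pohulanwohino/ → pohulamwohino.
Rule 2 (intervocalic h-deletion): /h/ occurs between vowels /o/ and /u/, so it deletes. /h/ occurs between vowels /o/ and /i/, so it deletes. /pohulamwohino/ → poulamwoino.
Rule 3 (final vowel raising): /o/ is a mid vowel in word-final position, so it raises to [u]. /poulamwoino/ → poulamwoinu.

poulamwoinu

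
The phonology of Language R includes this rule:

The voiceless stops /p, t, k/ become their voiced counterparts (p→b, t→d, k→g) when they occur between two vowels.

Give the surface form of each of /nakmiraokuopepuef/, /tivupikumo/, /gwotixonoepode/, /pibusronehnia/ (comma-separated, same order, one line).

/nakmiraokuopepuef/: /k/ is a voiceless stop between vowels /o/ and /u/, so it voices to [g]. /p/ is a voiceless stop between vowels /o/ and /e/, so it voices to [b]. /p/ is a voiceless stop between vowels /e/ and /u/, so it voices to [b]. → [nakmiraoguobebuef].
/tivupikumo/: /p/ is a voiceless stop between vowels /u/ and /i/, so it voices to [b]. /k/ is a voiceless stop between vowels /i/ and /u/, so it voices to [g]. → [tivubigumo].
/gwotixonoepode/: /t/ is a voiceless stop between vowels /o/ and /i/, so it voices to [d]. /p/ is a voiceless stop between vowels /e/ and /o/, so it voices to [b]. → [gwodixonoebode].
/pibusronehnia/: the rule's environment is not met; surfaces unchanged as [pibusronehnia].

nakmiraoguobebuef, tivubigumo, gwodixonoebode, pibusronehnia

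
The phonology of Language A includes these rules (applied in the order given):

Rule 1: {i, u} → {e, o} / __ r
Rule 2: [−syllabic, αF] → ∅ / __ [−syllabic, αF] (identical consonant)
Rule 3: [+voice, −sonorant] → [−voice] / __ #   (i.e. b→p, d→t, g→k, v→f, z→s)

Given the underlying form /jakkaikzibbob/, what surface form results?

Rule 1 (pre-rhotic lowering): no segment meets the environment; /jakkaikzibbob/ is unchanged.
Rule 2 (degemination): /kk/ is a geminate; the first /k/ deletes. /bb/ is a geminate; the first /b/ deletes. /jakkaikzibbob/ → jakaikzibob.
Rule 3 (final devoicing): /b/ is a voiced obstruent in word-final position, so it devoices to [p]. /jakaikzibob/ → jakaikzibop.

jakaikzibop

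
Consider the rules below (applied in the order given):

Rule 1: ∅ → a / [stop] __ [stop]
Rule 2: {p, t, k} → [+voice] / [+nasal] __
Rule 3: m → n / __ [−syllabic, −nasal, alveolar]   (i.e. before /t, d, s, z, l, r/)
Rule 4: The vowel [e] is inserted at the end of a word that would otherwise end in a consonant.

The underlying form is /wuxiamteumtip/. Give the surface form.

wuxiandeundipe

Rule 1 (stop-cluster a-epenthesis): no segment meets the environment; /wuxiamteumtip/ is unchanged.
Rule 2 (post-nasal voicing): /t/ is a voiceless stop immediately after the nasal /m/, so it voices to [d]. /t/ is a voiceless stop immediately after the nasal /m/, so it voices to [d]. /wuxiamteumtip/ → wuxiamdeumdip.
Rule 3 (nasal place assimilation): /m/ precedes the alveolar consonant /d/, so it assimilates in place to [n]. /m/ precedes the alveolar consonant /d/, so it assimilates in place to [n]. /wuxiamdeumdip/ → wuxiandeundip.
Rule 4 (final e-epenthesis): the form ends in the consonant /p/, so [e] is inserted word-finally. /wuxiandeundip/ → wuxiandeundipe.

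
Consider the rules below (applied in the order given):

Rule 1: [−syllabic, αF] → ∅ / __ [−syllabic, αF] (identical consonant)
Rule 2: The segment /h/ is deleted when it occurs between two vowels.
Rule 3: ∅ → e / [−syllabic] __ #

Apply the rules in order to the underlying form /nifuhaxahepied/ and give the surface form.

nifuaxaepiede

Rule 1 (degemination): no segment meets the environment; /nifuhaxahepied/ is unchanged.
Rule 2 (intervocalic h-deletion): /h/ occurs between vowels /u/ and /a/, so it deletes. /h/ occurs between vowels /a/ and /e/, so it deletes. /nifuhaxahepied/ → nifuaxaepied.
Rule 3 (final e-epenthesis): the form ends in the consonant /d/, so [e] is inserted word-finally. /nifuaxaepied/ → nifuaxaepiede.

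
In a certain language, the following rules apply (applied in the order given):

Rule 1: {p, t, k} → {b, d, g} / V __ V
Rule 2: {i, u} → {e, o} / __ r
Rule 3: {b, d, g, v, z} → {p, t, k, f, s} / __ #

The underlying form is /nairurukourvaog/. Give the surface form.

Rule 1 (intervocalic voicing): /k/ is a voiceless stop between vowels /u/ and /o/, so it voices to [g]. /nairurukourvaog/ → nairurugourvaog.
Rule 2 (pre-rhotic lowering): /i/ is a high vowel immediately before /r/, so it lowers to [e]. /u/ is a high vowel immediately before /r/, so it lowers to [o]. /u/ is a high vowel immediately before /r/, so it lowers to [o]. /nairurugourvaog/ → naerorugoorvaog.
Rule 3 (final devoicing): /g/ is a voiced obstruent in word-final position, so it devoices to [k]. /naerorugoorvaog/ → naerorugoorvaok.

naerorugoorvaok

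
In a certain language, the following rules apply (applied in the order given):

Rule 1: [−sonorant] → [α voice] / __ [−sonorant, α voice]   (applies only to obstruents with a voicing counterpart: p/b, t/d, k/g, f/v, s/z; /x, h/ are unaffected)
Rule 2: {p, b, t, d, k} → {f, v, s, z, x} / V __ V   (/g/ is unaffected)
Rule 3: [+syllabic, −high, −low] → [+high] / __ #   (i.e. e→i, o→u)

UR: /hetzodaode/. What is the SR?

hedzozaozi

Rule 1 (regressive voicing assimilation): /t/ precedes the voiced obstruent /z/, so it voices to [d] by assimilation. /hetzodaode/ → hedzodaode.
Rule 2 (intervocalic spirantization): /d/ is a stop between vowels /o/ and /a/, so it spirantizes to the fricative [z]. /d/ is a stop between vowels /o/ and /e/, so it spirantizes to the fricative [z]. /hedzodaode/ → hedzozaoze.
Rule 3 (final vowel raising): /e/ is a mid vowel in word-final position, so it raises to [i]. /hedzozaoze/ → hedzozaozi.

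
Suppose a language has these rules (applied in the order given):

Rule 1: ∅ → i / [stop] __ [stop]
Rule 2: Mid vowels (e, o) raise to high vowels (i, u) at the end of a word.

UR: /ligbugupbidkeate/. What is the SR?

Rule 1 (stop-cluster i-epenthesis): /g/ and /b/ form a stop–stop cluster, so [i] is inserted between them. /p/ and /b/ form a stop–stop cluster, so [i] is inserted between them. /d/ and /k/ form a stop–stop cluster, so [i] is inserted between them. /ligbugupbidkeate/ → ligibugupibidikeate.
Rule 2 (final vowel raising): /e/ is a mid vowel in word-final position, so it raises to [i]. /ligibugupibidikeate/ → ligibugupibidikeati.

ligibugupibidikeati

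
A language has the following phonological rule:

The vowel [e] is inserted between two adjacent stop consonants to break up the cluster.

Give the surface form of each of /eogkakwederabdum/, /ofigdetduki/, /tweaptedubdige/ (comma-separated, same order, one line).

eogekakwederabedum, ofigedeteduki, tweapetedubedige

/eogkakwederabdum/: /g/ and /k/ form a stop–stop cluster, so [e] is inserted between them. /b/ and /d/ form a stop–stop cluster, so [e] is inserted between them. → [eogekakwederabedum].
/ofigdetduki/: /g/ and /d/ form a stop–stop cluster, so [e] is inserted between them. /t/ and /d/ form a stop–stop cluster, so [e] is inserted between them. → [ofigedeteduki].
/tweaptedubdige/: /p/ and /t/ form a stop–stop cluster, so [e] is inserted between them. /b/ and /d/ form a stop–stop cluster, so [e] is inserted between them. → [tweapetedubedige].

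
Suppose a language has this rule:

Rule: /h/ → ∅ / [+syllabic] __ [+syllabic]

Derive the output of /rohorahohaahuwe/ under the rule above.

rooraoaauwe

/h/ occurs between vowels /o/ and /o/, so it deletes.
/h/ occurs between vowels /a/ and /o/, so it deletes.
/h/ occurs between vowels /o/ and /a/, so it deletes.
/h/ occurs between vowels /a/ and /u/, so it deletes.
Surface form: [rooraoaauwe].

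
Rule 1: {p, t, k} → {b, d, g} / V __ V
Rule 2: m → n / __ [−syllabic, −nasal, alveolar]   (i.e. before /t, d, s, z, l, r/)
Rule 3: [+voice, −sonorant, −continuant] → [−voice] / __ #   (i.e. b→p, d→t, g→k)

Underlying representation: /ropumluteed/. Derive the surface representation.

Rule 1 (intervocalic voicing): /p/ is a voiceless stop between vowels /o/ and /u/, so it voices to [b]. /t/ is a voiceless stop between vowels /u/ and /e/, so it voices to [d]. /ropumluteed/ → robumludeed.
Rule 2 (nasal place assimilation): /m/ precedes the alveolar consonant /l/, so it assimilates in place to [n]. /robumludeed/ → robunludeed.
Rule 3 (final devoicing): /d/ is a voiced stop in word-final position, so it devoices to [t]. /robunludeed/ → robunludeet.

robunludeet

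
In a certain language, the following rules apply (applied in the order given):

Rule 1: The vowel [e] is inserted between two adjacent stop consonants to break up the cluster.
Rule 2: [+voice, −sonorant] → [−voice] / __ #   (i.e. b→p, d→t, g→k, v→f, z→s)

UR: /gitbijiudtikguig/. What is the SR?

gitebijiudetikeguik

Rule 1 (stop-cluster e-epenthesis): /t/ and /b/ form a stop–stop cluster, so [e] is inserted between them. /d/ and /t/ form a stop–stop cluster, so [e] is inserted between them. /k/ and /g/ form a stop–stop cluster, so [e] is inserted between them. /gitbijiudtikguig/ → gitebijiudetikeguig.
Rule 2 (final devoicing): /g/ is a voiced obstruent in word-final position, so it devoices to [k]. /gitebijiudetikeguig/ → gitebijiudetikeguik.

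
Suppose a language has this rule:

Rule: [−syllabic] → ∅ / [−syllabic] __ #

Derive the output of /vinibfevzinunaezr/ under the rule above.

vinibfevzinunaez

/r/ is the second consonant of a word-final cluster /zr/, so it deletes.
The other instances of /v/, /n/, /b/, /f/, /z/ do not occur in the required environment and remain unchanged.
Surface form: [vinibfevzinunaez].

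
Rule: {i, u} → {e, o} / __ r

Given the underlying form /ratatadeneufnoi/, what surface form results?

No segment of /ratatadeneufnoi/ meets the structural description of the rule, so the form surfaces unchanged.

ratatadeneufnoi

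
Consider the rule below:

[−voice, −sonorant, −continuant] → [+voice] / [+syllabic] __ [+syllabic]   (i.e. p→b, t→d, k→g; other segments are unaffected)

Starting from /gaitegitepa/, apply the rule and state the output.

gaidegideba

/t/ is a voiceless stop between vowels /i/ and /e/, so it voices to [d].
/t/ is a voiceless stop between vowels /i/ and /e/, so it voices to [d].
/p/ is a voiceless stop between vowels /e/ and /a/, so it voices to [b].
Surface form: [gaidegideba].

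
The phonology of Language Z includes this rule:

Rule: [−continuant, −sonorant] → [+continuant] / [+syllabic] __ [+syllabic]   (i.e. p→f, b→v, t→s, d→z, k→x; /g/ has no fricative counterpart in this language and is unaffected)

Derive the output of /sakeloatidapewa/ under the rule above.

/k/ is a stop between vowels /a/ and /e/, so it spirantizes to the fricative [x].
/t/ is a stop between vowels /a/ and /i/, so it spirantizes to the fricative [s].
/d/ is a stop between vowels /i/ and /a/, so it spirantizes to the fricative [z].
/p/ is a stop between vowels /a/ and /e/, so it spirantizes to the fricative [f].
Surface form: [saxeloasizafewa].

saxeloasizafewa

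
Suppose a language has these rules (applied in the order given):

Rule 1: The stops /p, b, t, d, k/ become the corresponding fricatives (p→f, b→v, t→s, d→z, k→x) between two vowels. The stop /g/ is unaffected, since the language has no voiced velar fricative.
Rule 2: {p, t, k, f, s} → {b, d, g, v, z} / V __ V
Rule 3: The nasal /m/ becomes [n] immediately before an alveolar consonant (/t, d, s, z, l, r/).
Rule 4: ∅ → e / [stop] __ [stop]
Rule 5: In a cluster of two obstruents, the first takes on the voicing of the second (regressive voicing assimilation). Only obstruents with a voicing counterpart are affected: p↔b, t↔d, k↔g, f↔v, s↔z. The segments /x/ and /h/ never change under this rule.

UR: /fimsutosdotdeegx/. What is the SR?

finsuzozdotedeekx

Rule 1 (intervocalic spirantization): /t/ is a stop between vowels /u/ and /o/, so it spirantizes to the fricative [s]. /fimsutosdotdeegx/ → fimsusosdotdeegx.
Rule 2 (intervocalic voicing): /s/ is a voiceless obstruent between vowels /u/ and /o/, so it voices to [z]. /fimsusosdotdeegx/ → fimsuzosdotdeegx.
Rule 3 (nasal place assimilation): /m/ precedes the alveolar consonant /s/, so it assimilates in place to [n]. /fimsuzosdotdeegx/ → finsuzosdotdeegx.
Rule 4 (stop-cluster e-epenthesis): /t/ and /d/ form a stop–stop cluster, so [e] is inserted between them. /finsuzosdotdeegx/ → finsuzosdotedeegx.
Rule 5 (regressive voicing assimilation): /s/ precedes the voiced obstruent /d/, so it voices to [z] by assimilation. /g/ precedes the voiceless obstruent /x/, so it devoices to [k] by assimilation. /finsuzosdotedeegx/ → finsuzozdotedeekx.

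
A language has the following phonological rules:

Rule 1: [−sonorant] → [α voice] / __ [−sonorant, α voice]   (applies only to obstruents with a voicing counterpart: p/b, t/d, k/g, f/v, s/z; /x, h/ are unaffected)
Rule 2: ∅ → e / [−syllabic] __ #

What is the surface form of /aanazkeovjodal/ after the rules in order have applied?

Rule 1 (regressive voicing assimilation): /z/ precedes the voiceless obstruent /k/, so it devoices to [s] by assimilation. /aanazkeovjodal/ → aanaskeovjodal.
Rule 2 (final e-epenthesis): the form ends in the consonant /l/, so [e] is inserted word-finally. /aanaskeovjodal/ → aanaskeovjodale.

aanaskeovjodale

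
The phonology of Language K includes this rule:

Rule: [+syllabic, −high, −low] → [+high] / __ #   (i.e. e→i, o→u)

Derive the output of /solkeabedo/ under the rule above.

solkeabedu

Scanning /solkeabedo/: /o/ at position 2 is not in the conditioning environment; /e/ at position 5 is not in the conditioning environment; /e/ at position 8 is not in the conditioning environment; /o/ is a mid vowel in word-final position, so it raises to [u].
Result: [solkeabedu].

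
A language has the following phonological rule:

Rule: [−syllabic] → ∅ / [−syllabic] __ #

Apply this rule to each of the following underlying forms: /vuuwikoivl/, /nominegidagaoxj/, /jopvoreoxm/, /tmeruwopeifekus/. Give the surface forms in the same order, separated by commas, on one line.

vuuwikoiv, nominegidagaox, jopvoreox, tmeruwopeifekus

/vuuwikoivl/: /l/ is the second consonant of a word-final cluster /vl/, so it deletes. → [vuuwikoiv].
/nominegidagaoxj/: /j/ is the second consonant of a word-final cluster /xj/, so it deletes. → [nominegidagaox].
/jopvoreoxm/: /m/ is the second consonant of a word-final cluster /xm/, so it deletes. → [jopvoreox].
/tmeruwopeifekus/: the rule's environment is not met; surfaces unchanged as [tmeruwopeifekus].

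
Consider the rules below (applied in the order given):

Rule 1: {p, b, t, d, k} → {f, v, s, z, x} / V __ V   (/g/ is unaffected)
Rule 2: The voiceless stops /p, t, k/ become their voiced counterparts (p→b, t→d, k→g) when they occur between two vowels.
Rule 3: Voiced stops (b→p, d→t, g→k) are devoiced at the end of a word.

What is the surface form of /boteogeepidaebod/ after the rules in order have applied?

boseogeefizaevot

Rule 1 (intervocalic spirantization): /t/ is a stop between vowels /o/ and /e/, so it spirantizes to the fricative [s]. /p/ is a stop between vowels /e/ and /i/, so it spirantizes to the fricative [f]. /d/ is a stop between vowels /i/ and /a/, so it spirantizes to the fricative [z]. /b/ is a stop between vowels /e/ and /o/, so it spirantizes to the fricative [v]. /boteogeepidaebod/ → boseogeefizaevod.
Rule 2 (intervocalic voicing): no segment meets the environment; /boseogeefizaevod/ is unchanged.
Rule 3 (final devoicing): /d/ is a voiced stop in word-final position, so it devoices to [t]. /boseogeefizaevod/ → boseogeefizaevot.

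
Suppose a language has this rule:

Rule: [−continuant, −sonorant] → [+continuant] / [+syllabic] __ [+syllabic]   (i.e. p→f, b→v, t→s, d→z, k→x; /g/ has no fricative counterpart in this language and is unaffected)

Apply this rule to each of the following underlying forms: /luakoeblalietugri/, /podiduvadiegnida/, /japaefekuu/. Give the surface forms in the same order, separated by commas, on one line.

/luakoeblalietugri/: /k/ is a stop between vowels /a/ and /o/, so it spirantizes to the fricative [x]. /t/ is a stop between vowels /e/ and /u/, so it spirantizes to the fricative [s]. → [luaxoeblaliesugri].
/podiduvadiegnida/: /d/ is a stop between vowels /o/ and /i/, so it spirantizes to the fricative [z]. /d/ is a stop between vowels /i/ and /u/, so it spirantizes to the fricative [z]. /d/ is a stop between vowels /a/ and /i/, so it spirantizes to the fricative [z]. /d/ is a stop between vowels /i/ and /a/, so it spirantizes to the fricative [z]. → [pozizuvaziegniza].
/japaefekuu/: /p/ is a stop between vowels /a/ and /a/, so it spirantizes to the fricative [f]. /k/ is a stop between vowels /e/ and /u/, so it spirantizes to the fricative [x]. → [jafaefexuu].

luaxoeblaliesugri, pozizuvaziegniza, jafaefexuu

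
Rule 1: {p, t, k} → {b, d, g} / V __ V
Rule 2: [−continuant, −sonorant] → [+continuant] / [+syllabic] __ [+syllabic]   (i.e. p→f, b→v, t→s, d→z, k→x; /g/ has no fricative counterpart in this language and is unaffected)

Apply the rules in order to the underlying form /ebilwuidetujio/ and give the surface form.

evilwuizezujio

Rule 1 (intervocalic voicing): /t/ is a voiceless stop between vowels /e/ and /u/, so it voices to [d]. /ebilwuidetujio/ → ebilwuidedujio.
Rule 2 (intervocalic spirantization): /b/ is a stop between vowels /e/ and /i/, so it spirantizes to the fricative [v]. /d/ is a stop between vowels /i/ and /e/, so it spirantizes to the fricative [z]. /d/ is a stop between vowels /e/ and /u/, so it spirantizes to the fricative [z]. /ebilwuidedujio/ → evilwuizezujio.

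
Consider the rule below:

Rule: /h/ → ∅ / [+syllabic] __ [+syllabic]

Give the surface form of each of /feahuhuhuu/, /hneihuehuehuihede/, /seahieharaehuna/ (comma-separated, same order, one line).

feauuuu, hneiueueuiede, seaiearaeuna

/feahuhuhuu/: /h/ occurs between vowels /a/ and /u/, so it deletes. /h/ occurs between vowels /u/ and /u/, so it deletes. /h/ occurs between vowels /u/ and /u/, so it deletes. → [feauuuu].
/hneihuehuehuihede/: /h/ occurs between vowels /i/ and /u/, so it deletes. /h/ occurs between vowels /e/ and /u/, so it deletes. /h/ occurs between vowels /e/ and /u/, so it deletes. /h/ occurs between vowels /i/ and /e/, so it deletes. → [hneiueueuiede].
/seahieharaehuna/: /h/ occurs between vowels /a/ and /i/, so it deletes. /h/ occurs between vowels /e/ and /a/, so it deletes. /h/ occurs between vowels /e/ and /u/, so it deletes. → [seaiearaeuna].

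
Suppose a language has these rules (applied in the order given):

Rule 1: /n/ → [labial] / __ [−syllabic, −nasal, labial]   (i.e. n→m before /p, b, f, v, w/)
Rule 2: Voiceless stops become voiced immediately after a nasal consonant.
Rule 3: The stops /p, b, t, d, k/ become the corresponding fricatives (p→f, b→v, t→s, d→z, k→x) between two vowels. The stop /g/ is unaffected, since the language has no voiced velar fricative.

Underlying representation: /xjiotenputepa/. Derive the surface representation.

Rule 1 (nasal place assimilation): /n/ precedes the labial consonant /p/, so it assimilates in place to [m]. /xjiotenputepa/ → xjiotemputepa.
Rule 2 (post-nasal voicing): /p/ is a voiceless stop immediately after the nasal /m/, so it voices to [b]. /xjiotemputepa/ → xjiotembutepa.
Rule 3 (intervocalic spirantization): /t/ is a stop between vowels /o/ and /e/, so it spirantizes to the fricative [s]. /t/ is a stop between vowels /u/ and /e/, so it spirantizes to the fricative [s]. /p/ is a stop between vowels /e/ and /a/, so it spirantizes to the fricative [f]. /xjiotembutepa/ → xjiosembusefa.

xjiosembusefa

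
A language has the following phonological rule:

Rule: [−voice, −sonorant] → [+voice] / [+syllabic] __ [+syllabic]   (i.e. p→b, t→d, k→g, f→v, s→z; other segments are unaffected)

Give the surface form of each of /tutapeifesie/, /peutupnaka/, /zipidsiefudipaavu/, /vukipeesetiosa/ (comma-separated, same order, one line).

/tutapeifesie/: /t/ is a voiceless obstruent between vowels /u/ and /a/, so it voices to [d]. /p/ is a voiceless obstruent between vowels /a/ and /e/, so it voices to [b]. /f/ is a voiceless obstruent between vowels /i/ and /e/, so it voices to [v]. /s/ is a voiceless obstruent between vowels /e/ and /i/, so it voices to [z]. → [tudabeivezie].
/peutupnaka/: /t/ is a voiceless obstruent between vowels /u/ and /u/, so it voices to [d]. /k/ is a voiceless obstruent between vowels /a/ and /a/, so it voices to [g]. → [peudupnaga].
/zipidsiefudipaavu/: /p/ is a voiceless obstruent between vowels /i/ and /i/, so it voices to [b]. /f/ is a voiceless obstruent between vowels /e/ and /u/, so it voices to [v]. /p/ is a voiceless obstruent between vowels /i/ and /a/, so it voices to [b]. → [zibidsievudibaavu].
/vukipeesetiosa/: /k/ is a voiceless obstruent between vowels /u/ and /i/, so it voices to [g]. /p/ is a voiceless obstruent between vowels /i/ and /e/, so it voices to [b]. /s/ is a voiceless obstruent between vowels /e/ and /e/, so it voices to [z]. /t/ is a voiceless obstruent between vowels /e/ and /i/, so it voices to [d]. /s/ is a voiceless obstruent between vowels /o/ and /a/, so it voices to [z]. → [vugibeezedioza].

tudabeivezie, peudupnaga, zibidsievudibaavu, vugibeezedioza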